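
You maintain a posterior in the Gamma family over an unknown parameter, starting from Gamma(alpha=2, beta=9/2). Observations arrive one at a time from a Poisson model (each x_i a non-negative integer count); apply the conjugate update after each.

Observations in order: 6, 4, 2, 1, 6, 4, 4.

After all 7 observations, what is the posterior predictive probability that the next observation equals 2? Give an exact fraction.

1075688407796551057934241951811935081993924/4336808689942017736029811203479766845703125

obs 1: x=6 → posterior Gamma(8, 11/2)
obs 2: x=4 → posterior Gamma(12, 13/2)
obs 3: x=2 → posterior Gamma(14, 15/2)
obs 4: x=1 → posterior Gamma(15, 17/2)
obs 5: x=6 → posterior Gamma(21, 19/2)
obs 6: x=4 → posterior Gamma(25, 21/2)
obs 7: x=4 → posterior Gamma(29, 23/2)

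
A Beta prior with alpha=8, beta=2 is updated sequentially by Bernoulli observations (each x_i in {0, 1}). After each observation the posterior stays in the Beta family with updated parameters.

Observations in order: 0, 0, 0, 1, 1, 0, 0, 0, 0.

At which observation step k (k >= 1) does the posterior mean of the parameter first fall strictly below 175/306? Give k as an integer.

k = 8

obs 1: x=0 → posterior Beta(8, 3)
obs 2: x=0 → posterior Beta(8, 4)
obs 3: x=0 → posterior Beta(8, 5)
obs 4: x=1 → posterior Beta(9, 5)
obs 5: x=1 → posterior Beta(10, 5)
obs 6: x=0 → posterior Beta(10, 6)
obs 7: x=0 → posterior Beta(10, 7)
obs 8: x=0 → posterior Beta(10, 8)
obs 9: x=0 → posterior Beta(10, 9)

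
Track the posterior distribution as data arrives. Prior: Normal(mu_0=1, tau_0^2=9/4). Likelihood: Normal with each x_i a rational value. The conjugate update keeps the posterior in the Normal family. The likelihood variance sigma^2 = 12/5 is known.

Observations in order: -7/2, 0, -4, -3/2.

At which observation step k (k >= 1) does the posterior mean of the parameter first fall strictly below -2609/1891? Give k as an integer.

obs 1: x=-7/2 → posterior Normal(-73/62, 36/31)
obs 2: x=0 → posterior Normal(-73/92, 18/23)
obs 3: x=-4 → posterior Normal(-193/122, 36/61)
obs 4: x=-3/2 → posterior Normal(-119/76, 9/19)

k = 3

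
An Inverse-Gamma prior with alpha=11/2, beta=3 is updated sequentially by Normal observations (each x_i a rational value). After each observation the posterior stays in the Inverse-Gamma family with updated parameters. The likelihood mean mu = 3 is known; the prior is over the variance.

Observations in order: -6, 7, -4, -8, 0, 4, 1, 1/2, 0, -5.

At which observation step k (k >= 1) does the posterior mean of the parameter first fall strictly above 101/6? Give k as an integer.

obs 1: x=-6 → posterior Inverse-Gamma(6, 87/2)
obs 2: x=7 → posterior Inverse-Gamma(13/2, 103/2)
obs 3: x=-4 → posterior Inverse-Gamma(7, 76)
obs 4: x=-8 → posterior Inverse-Gamma(15/2, 273/2)
obs 5: x=0 → posterior Inverse-Gamma(8, 141)
obs 6: x=4 → posterior Inverse-Gamma(17/2, 283/2)
obs 7: x=1 → posterior Inverse-Gamma(9, 287/2)
obs 8: x=1/2 → posterior Inverse-Gamma(19/2, 1173/8)
obs 9: x=0 → posterior Inverse-Gamma(10, 1209/8)
obs 10: x=-5 → posterior Inverse-Gamma(21/2, 1465/8)

k = 4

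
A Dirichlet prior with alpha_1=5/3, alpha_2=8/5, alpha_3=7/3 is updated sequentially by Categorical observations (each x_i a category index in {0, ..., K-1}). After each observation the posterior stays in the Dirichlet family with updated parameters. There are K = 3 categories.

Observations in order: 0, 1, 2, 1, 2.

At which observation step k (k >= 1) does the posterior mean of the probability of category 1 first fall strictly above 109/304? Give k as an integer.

obs 1: x=0 → posterior Dirichlet(8/3, 8/5, 7/3)
obs 2: x=1 → posterior Dirichlet(8/3, 13/5, 7/3)
obs 3: x=2 → posterior Dirichlet(8/3, 13/5, 10/3)
obs 4: x=1 → posterior Dirichlet(8/3, 18/5, 10/3)
obs 5: x=2 → posterior Dirichlet(8/3, 18/5, 13/3)

k = 4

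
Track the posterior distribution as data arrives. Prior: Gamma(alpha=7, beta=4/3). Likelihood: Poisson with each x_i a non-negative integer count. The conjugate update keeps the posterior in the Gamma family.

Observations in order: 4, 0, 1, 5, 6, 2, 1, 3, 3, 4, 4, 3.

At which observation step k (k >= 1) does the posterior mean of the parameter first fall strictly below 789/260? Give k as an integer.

k = 3

obs 1: x=4 → posterior Gamma(11, 7/3)
obs 2: x=0 → posterior Gamma(11, 10/3)
obs 3: x=1 → posterior Gamma(12, 13/3)
obs 4: x=5 → posterior Gamma(17, 16/3)
obs 5: x=6 → posterior Gamma(23, 19/3)
obs 6: x=2 → posterior Gamma(25, 22/3)
obs 7: x=1 → posterior Gamma(26, 25/3)
obs 8: x=3 → posterior Gamma(29, 28/3)
obs 9: x=3 → posterior Gamma(32, 31/3)
obs 10: x=4 → posterior Gamma(36, 34/3)
obs 11: x=4 → posterior Gamma(40, 37/3)
obs 12: x=3 → posterior Gamma(43, 40/3)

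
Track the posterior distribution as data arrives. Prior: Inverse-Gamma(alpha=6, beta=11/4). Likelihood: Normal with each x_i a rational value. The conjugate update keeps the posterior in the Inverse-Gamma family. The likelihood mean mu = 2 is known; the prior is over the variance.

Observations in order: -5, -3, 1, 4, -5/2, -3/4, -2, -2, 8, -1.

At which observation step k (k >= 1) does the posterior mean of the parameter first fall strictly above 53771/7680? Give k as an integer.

obs 1: x=-5 → posterior Inverse-Gamma(13/2, 109/4)
obs 2: x=-3 → posterior Inverse-Gamma(7, 159/4)
obs 3: x=1 → posterior Inverse-Gamma(15/2, 161/4)
obs 4: x=4 → posterior Inverse-Gamma(8, 169/4)
obs 5: x=-5/2 → posterior Inverse-Gamma(17/2, 419/8)
obs 6: x=-3/4 → posterior Inverse-Gamma(9, 1797/32)
obs 7: x=-2 → posterior Inverse-Gamma(19/2, 2053/32)
obs 8: x=-2 → posterior Inverse-Gamma(10, 2309/32)
obs 9: x=8 → posterior Inverse-Gamma(21/2, 2885/32)
obs 10: x=-1 → posterior Inverse-Gamma(11, 3029/32)

k = 6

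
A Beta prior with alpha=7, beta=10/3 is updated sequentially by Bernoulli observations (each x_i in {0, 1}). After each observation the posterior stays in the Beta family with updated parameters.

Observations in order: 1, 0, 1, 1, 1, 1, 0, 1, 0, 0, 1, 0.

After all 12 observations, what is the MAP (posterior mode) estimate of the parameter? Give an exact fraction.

obs 1: x=1 → posterior Beta(8, 10/3)
obs 2: x=0 → posterior Beta(8, 13/3)
obs 3: x=1 → posterior Beta(9, 13/3)
obs 4: x=1 → posterior Beta(10, 13/3)
obs 5: x=1 → posterior Beta(11, 13/3)
obs 6: x=1 → posterior Beta(12, 13/3)
obs 7: x=0 → posterior Beta(12, 16/3)
obs 8: x=1 → posterior Beta(13, 16/3)
obs 9: x=0 → posterior Beta(13, 19/3)
obs 10: x=0 → posterior Beta(13, 22/3)
obs 11: x=1 → posterior Beta(14, 22/3)
obs 12: x=0 → posterior Beta(14, 25/3)

39/61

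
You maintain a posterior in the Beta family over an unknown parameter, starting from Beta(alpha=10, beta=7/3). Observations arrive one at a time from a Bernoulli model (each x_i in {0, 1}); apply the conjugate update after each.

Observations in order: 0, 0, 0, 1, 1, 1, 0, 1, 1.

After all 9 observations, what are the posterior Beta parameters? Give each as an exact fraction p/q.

obs 1: x=0 → posterior Beta(10, 10/3)
obs 2: x=0 → posterior Beta(10, 13/3)
obs 3: x=0 → posterior Beta(10, 16/3)
obs 4: x=1 → posterior Beta(11, 16/3)
obs 5: x=1 → posterior Beta(12, 16/3)
obs 6: x=1 → posterior Beta(13, 16/3)
obs 7: x=0 → posterior Beta(13, 19/3)
obs 8: x=1 → posterior Beta(14, 19/3)
obs 9: x=1 → posterior Beta(15, 19/3)

alpha=15, beta=19/3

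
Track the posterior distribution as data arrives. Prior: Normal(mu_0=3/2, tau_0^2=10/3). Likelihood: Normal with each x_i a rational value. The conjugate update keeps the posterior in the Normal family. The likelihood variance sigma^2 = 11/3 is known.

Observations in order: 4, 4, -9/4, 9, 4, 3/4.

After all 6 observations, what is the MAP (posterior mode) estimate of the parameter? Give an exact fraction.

423/142

obs 1: x=4 → posterior Normal(113/42, 110/63)
obs 2: x=4 → posterior Normal(193/62, 110/93)
obs 3: x=-9/4 → posterior Normal(74/41, 110/123)
obs 4: x=9 → posterior Normal(164/51, 110/153)
obs 5: x=4 → posterior Normal(204/61, 110/183)
obs 6: x=3/4 → posterior Normal(423/142, 110/213)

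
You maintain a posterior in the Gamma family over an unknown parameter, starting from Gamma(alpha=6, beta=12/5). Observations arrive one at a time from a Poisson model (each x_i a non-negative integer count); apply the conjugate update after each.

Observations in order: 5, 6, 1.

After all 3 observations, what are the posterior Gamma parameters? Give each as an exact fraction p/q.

alpha=18, beta=27/5

obs 1: x=5 → posterior Gamma(11, 17/5)
obs 2: x=6 → posterior Gamma(17, 22/5)
obs 3: x=1 → posterior Gamma(18, 27/5)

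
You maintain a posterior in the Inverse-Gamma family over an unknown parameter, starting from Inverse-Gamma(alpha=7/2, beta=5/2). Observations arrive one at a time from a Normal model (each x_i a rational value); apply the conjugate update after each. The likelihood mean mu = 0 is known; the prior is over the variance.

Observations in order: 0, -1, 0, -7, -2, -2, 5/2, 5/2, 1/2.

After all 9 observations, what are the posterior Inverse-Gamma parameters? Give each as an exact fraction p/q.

alpha=8, beta=303/8

obs 1: x=0 → posterior Inverse-Gamma(4, 5/2)
obs 2: x=-1 → posterior Inverse-Gamma(9/2, 3)
obs 3: x=0 → posterior Inverse-Gamma(5, 3)
obs 4: x=-7 → posterior Inverse-Gamma(11/2, 55/2)
obs 5: x=-2 → posterior Inverse-Gamma(6, 59/2)
obs 6: x=-2 → posterior Inverse-Gamma(13/2, 63/2)
obs 7: x=5/2 → posterior Inverse-Gamma(7, 277/8)
obs 8: x=5/2 → posterior Inverse-Gamma(15/2, 151/4)
obs 9: x=1/2 → posterior Inverse-Gamma(8, 303/8)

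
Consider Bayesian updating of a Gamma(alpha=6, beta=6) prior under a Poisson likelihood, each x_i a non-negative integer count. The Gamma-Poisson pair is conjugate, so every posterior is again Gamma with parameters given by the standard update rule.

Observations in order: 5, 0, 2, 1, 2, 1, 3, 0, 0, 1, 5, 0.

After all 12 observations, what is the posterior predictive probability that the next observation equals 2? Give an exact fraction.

152192148894738535140256762375962624/638411683925748518131605316913942641

obs 1: x=5 → posterior Gamma(11, 7)
obs 2: x=0 → posterior Gamma(11, 8)
obs 3: x=2 → posterior Gamma(13, 9)
obs 4: x=1 → posterior Gamma(14, 10)
obs 5: x=2 → posterior Gamma(16, 11)
obs 6: x=1 → posterior Gamma(17, 12)
obs 7: x=3 → posterior Gamma(20, 13)
obs 8: x=0 → posterior Gamma(20, 14)
obs 9: x=0 → posterior Gamma(20, 15)
obs 10: x=1 → posterior Gamma(21, 16)
obs 11: x=5 → posterior Gamma(26, 17)
obs 12: x=0 → posterior Gamma(26, 18)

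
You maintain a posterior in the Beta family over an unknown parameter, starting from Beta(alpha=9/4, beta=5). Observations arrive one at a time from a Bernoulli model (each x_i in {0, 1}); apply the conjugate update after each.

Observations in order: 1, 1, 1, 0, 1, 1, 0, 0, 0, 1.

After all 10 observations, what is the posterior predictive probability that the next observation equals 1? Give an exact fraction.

obs 1: x=1 → posterior Beta(13/4, 5)
obs 2: x=1 → posterior Beta(17/4, 5)
obs 3: x=1 → posterior Beta(21/4, 5)
obs 4: x=0 → posterior Beta(21/4, 6)
obs 5: x=1 → posterior Beta(25/4, 6)
obs 6: x=1 → posterior Beta(29/4, 6)
obs 7: x=0 → posterior Beta(29/4, 7)
obs 8: x=0 → posterior Beta(29/4, 8)
obs 9: x=0 → posterior Beta(29/4, 9)
obs 10: x=1 → posterior Beta(33/4, 9)

11/23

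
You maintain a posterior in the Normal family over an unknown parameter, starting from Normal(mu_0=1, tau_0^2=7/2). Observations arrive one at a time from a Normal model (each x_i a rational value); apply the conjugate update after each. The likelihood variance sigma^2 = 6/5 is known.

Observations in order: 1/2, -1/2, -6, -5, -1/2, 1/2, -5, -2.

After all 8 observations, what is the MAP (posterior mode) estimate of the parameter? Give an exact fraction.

-309/146

obs 1: x=1/2 → posterior Normal(59/94, 42/47)
obs 2: x=-1/2 → posterior Normal(6/41, 21/41)
obs 3: x=-6 → posterior Normal(-22/13, 14/39)
obs 4: x=-5 → posterior Normal(-373/152, 21/76)
obs 5: x=-1/2 → posterior Normal(-71/34, 42/187)
obs 6: x=1/2 → posterior Normal(-373/222, 7/37)
obs 7: x=-5 → posterior Normal(-548/257, 42/257)
obs 8: x=-2 → posterior Normal(-309/146, 21/146)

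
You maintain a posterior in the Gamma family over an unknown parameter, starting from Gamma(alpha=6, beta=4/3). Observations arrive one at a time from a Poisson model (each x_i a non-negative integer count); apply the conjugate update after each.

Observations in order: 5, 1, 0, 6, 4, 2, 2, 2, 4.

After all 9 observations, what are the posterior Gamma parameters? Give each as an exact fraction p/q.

alpha=32, beta=31/3

obs 1: x=5 → posterior Gamma(11, 7/3)
obs 2: x=1 → posterior Gamma(12, 10/3)
obs 3: x=0 → posterior Gamma(12, 13/3)
obs 4: x=6 → posterior Gamma(18, 16/3)
obs 5: x=4 → posterior Gamma(22, 19/3)
obs 6: x=2 → posterior Gamma(24, 22/3)
obs 7: x=2 → posterior Gamma(26, 25/3)
obs 8: x=2 → posterior Gamma(28, 28/3)
obs 9: x=4 → posterior Gamma(32, 31/3)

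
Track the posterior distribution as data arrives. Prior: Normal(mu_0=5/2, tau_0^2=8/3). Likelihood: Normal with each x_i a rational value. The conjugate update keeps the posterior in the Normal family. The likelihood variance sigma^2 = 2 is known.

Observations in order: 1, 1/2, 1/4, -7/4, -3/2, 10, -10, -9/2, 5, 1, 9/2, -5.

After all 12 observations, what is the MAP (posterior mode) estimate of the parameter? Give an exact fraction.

obs 1: x=1 → posterior Normal(23/14, 8/7)
obs 2: x=1/2 → posterior Normal(27/22, 8/11)
obs 3: x=1/4 → posterior Normal(29/30, 8/15)
obs 4: x=-7/4 → posterior Normal(15/38, 8/19)
obs 5: x=-3/2 → posterior Normal(3/46, 8/23)
obs 6: x=10 → posterior Normal(83/54, 8/27)
obs 7: x=-10 → posterior Normal(3/62, 8/31)
obs 8: x=-9/2 → posterior Normal(-33/70, 8/35)
obs 9: x=5 → posterior Normal(7/78, 8/39)
obs 10: x=1 → posterior Normal(15/86, 8/43)
obs 11: x=9/2 → posterior Normal(51/94, 8/47)
obs 12: x=-5 → posterior Normal(11/102, 8/51)

11/102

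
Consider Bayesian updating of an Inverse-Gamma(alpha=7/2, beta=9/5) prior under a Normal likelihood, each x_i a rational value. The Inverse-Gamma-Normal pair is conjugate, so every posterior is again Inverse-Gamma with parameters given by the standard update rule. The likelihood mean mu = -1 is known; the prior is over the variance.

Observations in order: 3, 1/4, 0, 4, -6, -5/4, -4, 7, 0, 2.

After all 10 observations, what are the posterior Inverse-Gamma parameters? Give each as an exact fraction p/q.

alpha=17/2, beta=6209/80

obs 1: x=3 → posterior Inverse-Gamma(4, 49/5)
obs 2: x=1/4 → posterior Inverse-Gamma(9/2, 1693/160)
obs 3: x=0 → posterior Inverse-Gamma(5, 1773/160)
obs 4: x=4 → posterior Inverse-Gamma(11/2, 3773/160)
obs 5: x=-6 → posterior Inverse-Gamma(6, 5773/160)
obs 6: x=-5/4 → posterior Inverse-Gamma(13/2, 2889/80)
obs 7: x=-4 → posterior Inverse-Gamma(7, 3249/80)
obs 8: x=7 → posterior Inverse-Gamma(15/2, 5809/80)
obs 9: x=0 → posterior Inverse-Gamma(8, 5849/80)
obs 10: x=2 → posterior Inverse-Gamma(17/2, 6209/80)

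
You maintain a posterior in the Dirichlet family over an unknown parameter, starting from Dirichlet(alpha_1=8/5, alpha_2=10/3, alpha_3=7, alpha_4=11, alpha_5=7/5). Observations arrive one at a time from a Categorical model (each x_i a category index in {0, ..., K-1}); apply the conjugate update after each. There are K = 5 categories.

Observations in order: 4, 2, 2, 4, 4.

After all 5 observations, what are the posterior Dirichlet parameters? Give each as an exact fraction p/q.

alpha_1=8/5, alpha_2=10/3, alpha_3=9, alpha_4=11, alpha_5=22/5

obs 1: x=4 → posterior Dirichlet(8/5, 10/3, 7, 11, 12/5)
obs 2: x=2 → posterior Dirichlet(8/5, 10/3, 8, 11, 12/5)
obs 3: x=2 → posterior Dirichlet(8/5, 10/3, 9, 11, 12/5)
obs 4: x=4 → posterior Dirichlet(8/5, 10/3, 9, 11, 17/5)
obs 5: x=4 → posterior Dirichlet(8/5, 10/3, 9, 11, 22/5)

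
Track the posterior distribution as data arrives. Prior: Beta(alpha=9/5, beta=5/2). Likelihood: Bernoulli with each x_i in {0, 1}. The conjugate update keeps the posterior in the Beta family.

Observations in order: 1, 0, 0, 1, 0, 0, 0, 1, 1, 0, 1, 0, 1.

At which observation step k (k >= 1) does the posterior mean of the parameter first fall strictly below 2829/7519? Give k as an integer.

k = 6

obs 1: x=1 → posterior Beta(14/5, 5/2)
obs 2: x=0 → posterior Beta(14/5, 7/2)
obs 3: x=0 → posterior Beta(14/5, 9/2)
obs 4: x=1 → posterior Beta(19/5, 9/2)
obs 5: x=0 → posterior Beta(19/5, 11/2)
obs 6: x=0 → posterior Beta(19/5, 13/2)
obs 7: x=0 → posterior Beta(19/5, 15/2)
obs 8: x=1 → posterior Beta(24/5, 15/2)
obs 9: x=1 → posterior Beta(29/5, 15/2)
obs 10: x=0 → posterior Beta(29/5, 17/2)
obs 11: x=1 → posterior Beta(34/5, 17/2)
obs 12: x=0 → posterior Beta(34/5, 19/2)
obs 13: x=1 → posterior Beta(39/5, 19/2)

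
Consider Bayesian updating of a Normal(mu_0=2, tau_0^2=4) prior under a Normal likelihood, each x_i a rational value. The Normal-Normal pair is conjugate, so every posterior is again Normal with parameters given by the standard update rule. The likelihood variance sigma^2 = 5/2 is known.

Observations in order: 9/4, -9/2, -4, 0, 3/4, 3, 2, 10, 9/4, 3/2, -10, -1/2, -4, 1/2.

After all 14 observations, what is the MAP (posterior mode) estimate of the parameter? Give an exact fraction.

obs 1: x=9/4 → posterior Normal(28/13, 20/13)
obs 2: x=-9/2 → posterior Normal(-8/21, 20/21)
obs 3: x=-4 → posterior Normal(-40/29, 20/29)
obs 4: x=0 → posterior Normal(-40/37, 20/37)
obs 5: x=3/4 → posterior Normal(-34/45, 4/9)
obs 6: x=3 → posterior Normal(-10/53, 20/53)
obs 7: x=2 → posterior Normal(6/61, 20/61)
obs 8: x=10 → posterior Normal(86/69, 20/69)
obs 9: x=9/4 → posterior Normal(104/77, 20/77)
obs 10: x=3/2 → posterior Normal(116/85, 4/17)
obs 11: x=-10 → posterior Normal(12/31, 20/93)
obs 12: x=-1/2 → posterior Normal(32/101, 20/101)
obs 13: x=-4 → posterior Normal(0, 20/109)
obs 14: x=1/2 → posterior Normal(4/117, 20/117)

4/117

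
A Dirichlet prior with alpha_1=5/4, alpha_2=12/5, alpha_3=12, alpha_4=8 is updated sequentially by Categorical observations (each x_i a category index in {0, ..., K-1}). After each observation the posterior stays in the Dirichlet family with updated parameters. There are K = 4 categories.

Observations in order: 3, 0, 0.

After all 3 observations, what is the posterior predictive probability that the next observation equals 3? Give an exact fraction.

180/533

obs 1: x=3 → posterior Dirichlet(5/4, 12/5, 12, 9)
obs 2: x=0 → posterior Dirichlet(9/4, 12/5, 12, 9)
obs 3: x=0 → posterior Dirichlet(13/4, 12/5, 12, 9)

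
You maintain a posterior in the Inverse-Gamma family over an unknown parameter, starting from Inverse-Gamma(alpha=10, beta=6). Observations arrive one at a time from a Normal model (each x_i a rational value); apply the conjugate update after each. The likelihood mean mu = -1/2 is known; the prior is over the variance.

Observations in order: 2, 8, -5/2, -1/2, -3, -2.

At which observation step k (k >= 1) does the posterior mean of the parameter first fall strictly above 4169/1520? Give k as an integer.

obs 1: x=2 → posterior Inverse-Gamma(21/2, 73/8)
obs 2: x=8 → posterior Inverse-Gamma(11, 181/4)
obs 3: x=-5/2 → posterior Inverse-Gamma(23/2, 189/4)
obs 4: x=-1/2 → posterior Inverse-Gamma(12, 189/4)
obs 5: x=-3 → posterior Inverse-Gamma(25/2, 403/8)
obs 6: x=-2 → posterior Inverse-Gamma(13, 103/2)

k = 2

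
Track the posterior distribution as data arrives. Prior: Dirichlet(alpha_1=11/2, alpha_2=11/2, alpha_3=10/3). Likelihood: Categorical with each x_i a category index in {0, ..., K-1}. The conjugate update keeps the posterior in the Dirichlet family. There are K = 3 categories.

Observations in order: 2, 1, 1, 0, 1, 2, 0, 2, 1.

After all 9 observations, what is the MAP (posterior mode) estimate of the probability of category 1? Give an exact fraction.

obs 1: x=2 → posterior Dirichlet(11/2, 11/2, 13/3)
obs 2: x=1 → posterior Dirichlet(11/2, 13/2, 13/3)
obs 3: x=1 → posterior Dirichlet(11/2, 15/2, 13/3)
obs 4: x=0 → posterior Dirichlet(13/2, 15/2, 13/3)
obs 5: x=1 → posterior Dirichlet(13/2, 17/2, 13/3)
obs 6: x=2 → posterior Dirichlet(13/2, 17/2, 16/3)
obs 7: x=0 → posterior Dirichlet(15/2, 17/2, 16/3)
obs 8: x=2 → posterior Dirichlet(15/2, 17/2, 19/3)
obs 9: x=1 → posterior Dirichlet(15/2, 19/2, 19/3)

51/122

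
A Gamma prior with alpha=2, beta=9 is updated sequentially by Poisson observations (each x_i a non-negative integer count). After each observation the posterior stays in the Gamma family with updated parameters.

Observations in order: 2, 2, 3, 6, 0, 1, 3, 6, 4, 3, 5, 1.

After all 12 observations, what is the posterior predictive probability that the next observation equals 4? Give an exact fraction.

obs 1: x=2 → posterior Gamma(4, 10)
obs 2: x=2 → posterior Gamma(6, 11)
obs 3: x=3 → posterior Gamma(9, 12)
obs 4: x=6 → posterior Gamma(15, 13)
obs 5: x=0 → posterior Gamma(15, 14)
obs 6: x=1 → posterior Gamma(16, 15)
obs 7: x=3 → posterior Gamma(19, 16)
obs 8: x=6 → posterior Gamma(25, 17)
obs 9: x=4 → posterior Gamma(29, 18)
obs 10: x=3 → posterior Gamma(32, 19)
obs 11: x=5 → posterior Gamma(37, 20)
obs 12: x=1 → posterior Gamma(38, 21)

8887590052593452010263354687527665276057874621919975235/120426648183302220682117108982222251437872404861489774592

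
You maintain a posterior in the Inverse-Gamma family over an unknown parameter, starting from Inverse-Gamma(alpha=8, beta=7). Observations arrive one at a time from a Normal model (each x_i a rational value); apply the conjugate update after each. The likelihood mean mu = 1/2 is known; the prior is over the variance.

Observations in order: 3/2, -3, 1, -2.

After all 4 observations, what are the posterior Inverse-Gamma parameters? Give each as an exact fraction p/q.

obs 1: x=3/2 → posterior Inverse-Gamma(17/2, 15/2)
obs 2: x=-3 → posterior Inverse-Gamma(9, 109/8)
obs 3: x=1 → posterior Inverse-Gamma(19/2, 55/4)
obs 4: x=-2 → posterior Inverse-Gamma(10, 135/8)

alpha=10, beta=135/8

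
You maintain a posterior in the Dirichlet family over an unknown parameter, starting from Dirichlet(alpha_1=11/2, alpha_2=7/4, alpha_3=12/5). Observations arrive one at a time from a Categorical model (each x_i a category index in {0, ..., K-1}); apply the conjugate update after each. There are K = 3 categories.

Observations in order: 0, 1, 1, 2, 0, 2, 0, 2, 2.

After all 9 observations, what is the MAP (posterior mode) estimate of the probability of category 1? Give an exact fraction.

obs 1: x=0 → posterior Dirichlet(13/2, 7/4, 12/5)
obs 2: x=1 → posterior Dirichlet(13/2, 11/4, 12/5)
obs 3: x=1 → posterior Dirichlet(13/2, 15/4, 12/5)
obs 4: x=2 → posterior Dirichlet(13/2, 15/4, 17/5)
obs 5: x=0 → posterior Dirichlet(15/2, 15/4, 17/5)
obs 6: x=2 → posterior Dirichlet(15/2, 15/4, 22/5)
obs 7: x=0 → posterior Dirichlet(17/2, 15/4, 22/5)
obs 8: x=2 → posterior Dirichlet(17/2, 15/4, 27/5)
obs 9: x=2 → posterior Dirichlet(17/2, 15/4, 32/5)

55/313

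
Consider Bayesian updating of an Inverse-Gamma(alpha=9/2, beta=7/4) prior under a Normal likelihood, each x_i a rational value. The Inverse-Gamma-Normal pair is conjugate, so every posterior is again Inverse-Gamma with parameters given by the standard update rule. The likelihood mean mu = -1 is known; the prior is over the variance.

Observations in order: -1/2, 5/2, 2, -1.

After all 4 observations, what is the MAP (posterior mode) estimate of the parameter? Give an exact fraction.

5/3

obs 1: x=-1/2 → posterior Inverse-Gamma(5, 15/8)
obs 2: x=5/2 → posterior Inverse-Gamma(11/2, 8)
obs 3: x=2 → posterior Inverse-Gamma(6, 25/2)
obs 4: x=-1 → posterior Inverse-Gamma(13/2, 25/2)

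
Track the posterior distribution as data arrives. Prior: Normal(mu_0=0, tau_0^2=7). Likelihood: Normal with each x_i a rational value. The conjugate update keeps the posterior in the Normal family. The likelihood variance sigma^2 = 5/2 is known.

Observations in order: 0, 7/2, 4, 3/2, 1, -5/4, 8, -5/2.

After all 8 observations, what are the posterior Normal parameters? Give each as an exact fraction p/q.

obs 1: x=0 → posterior Normal(0, 35/19)
obs 2: x=7/2 → posterior Normal(49/33, 35/33)
obs 3: x=4 → posterior Normal(105/47, 35/47)
obs 4: x=3/2 → posterior Normal(126/61, 35/61)
obs 5: x=1 → posterior Normal(28/15, 7/15)
obs 6: x=-5/4 → posterior Normal(245/178, 35/89)
obs 7: x=8 → posterior Normal(469/206, 35/103)
obs 8: x=-5/2 → posterior Normal(133/78, 35/117)

mu_0=133/78, tau_0^2=35/117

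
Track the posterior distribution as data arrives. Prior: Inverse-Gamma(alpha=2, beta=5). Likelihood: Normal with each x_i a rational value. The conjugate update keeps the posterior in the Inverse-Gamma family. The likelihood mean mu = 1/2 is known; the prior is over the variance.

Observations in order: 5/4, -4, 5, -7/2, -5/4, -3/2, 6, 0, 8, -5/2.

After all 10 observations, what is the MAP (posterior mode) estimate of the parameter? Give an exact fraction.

obs 1: x=5/4 → posterior Inverse-Gamma(5/2, 169/32)
obs 2: x=-4 → posterior Inverse-Gamma(3, 493/32)
obs 3: x=5 → posterior Inverse-Gamma(7/2, 817/32)
obs 4: x=-7/2 → posterior Inverse-Gamma(4, 1073/32)
obs 5: x=-5/4 → posterior Inverse-Gamma(9/2, 561/16)
obs 6: x=-3/2 → posterior Inverse-Gamma(5, 593/16)
obs 7: x=6 → posterior Inverse-Gamma(11/2, 835/16)
obs 8: x=0 → posterior Inverse-Gamma(6, 837/16)
obs 9: x=8 → posterior Inverse-Gamma(13/2, 1287/16)
obs 10: x=-5/2 → posterior Inverse-Gamma(7, 1359/16)

1359/128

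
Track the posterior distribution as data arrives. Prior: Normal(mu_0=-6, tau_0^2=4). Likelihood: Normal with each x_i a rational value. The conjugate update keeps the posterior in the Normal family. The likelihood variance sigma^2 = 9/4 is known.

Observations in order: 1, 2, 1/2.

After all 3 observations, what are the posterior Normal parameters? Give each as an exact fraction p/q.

mu_0=2/57, tau_0^2=12/19

obs 1: x=1 → posterior Normal(-38/25, 36/25)
obs 2: x=2 → posterior Normal(-6/41, 36/41)
obs 3: x=1/2 → posterior Normal(2/57, 12/19)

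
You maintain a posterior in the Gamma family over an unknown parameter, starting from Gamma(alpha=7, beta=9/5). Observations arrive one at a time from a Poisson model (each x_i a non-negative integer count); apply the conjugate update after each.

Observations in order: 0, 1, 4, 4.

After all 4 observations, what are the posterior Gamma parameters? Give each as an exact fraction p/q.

alpha=16, beta=29/5

obs 1: x=0 → posterior Gamma(7, 14/5)
obs 2: x=1 → posterior Gamma(8, 19/5)
obs 3: x=4 → posterior Gamma(12, 24/5)
obs 4: x=4 → posterior Gamma(16, 29/5)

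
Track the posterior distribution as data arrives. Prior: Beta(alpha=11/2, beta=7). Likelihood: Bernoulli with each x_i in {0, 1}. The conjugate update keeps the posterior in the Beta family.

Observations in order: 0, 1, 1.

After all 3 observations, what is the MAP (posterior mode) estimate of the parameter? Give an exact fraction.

13/27

obs 1: x=0 → posterior Beta(11/2, 8)
obs 2: x=1 → posterior Beta(13/2, 8)
obs 3: x=1 → posterior Beta(15/2, 8)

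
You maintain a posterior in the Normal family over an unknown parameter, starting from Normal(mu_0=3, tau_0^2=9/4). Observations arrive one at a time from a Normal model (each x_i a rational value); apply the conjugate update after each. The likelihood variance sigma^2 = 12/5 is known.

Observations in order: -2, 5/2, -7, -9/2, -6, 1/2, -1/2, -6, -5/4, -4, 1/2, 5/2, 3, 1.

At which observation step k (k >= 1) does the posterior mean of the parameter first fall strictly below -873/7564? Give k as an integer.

k = 3

obs 1: x=-2 → posterior Normal(18/31, 36/31)
obs 2: x=5/2 → posterior Normal(111/92, 18/23)
obs 3: x=-7 → posterior Normal(-99/122, 36/61)
obs 4: x=-9/2 → posterior Normal(-117/76, 9/19)
obs 5: x=-6 → posterior Normal(-207/91, 36/91)
obs 6: x=1/2 → posterior Normal(-399/212, 18/53)
obs 7: x=-1/2 → posterior Normal(-207/121, 36/121)
obs 8: x=-6 → posterior Normal(-297/136, 9/34)
obs 9: x=-5/4 → posterior Normal(-1263/604, 36/151)
obs 10: x=-4 → posterior Normal(-1503/664, 18/83)
obs 11: x=1/2 → posterior Normal(-1473/724, 36/181)
obs 12: x=5/2 → posterior Normal(-27/16, 9/49)
obs 13: x=3 → posterior Normal(-1143/844, 36/211)
obs 14: x=1 → posterior Normal(-1083/904, 18/113)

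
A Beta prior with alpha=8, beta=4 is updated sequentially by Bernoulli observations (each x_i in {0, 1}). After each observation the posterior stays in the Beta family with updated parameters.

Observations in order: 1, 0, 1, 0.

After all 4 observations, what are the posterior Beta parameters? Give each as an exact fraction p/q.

alpha=10, beta=6

obs 1: x=1 → posterior Beta(9, 4)
obs 2: x=0 → posterior Beta(9, 5)
obs 3: x=1 → posterior Beta(10, 5)
obs 4: x=0 → posterior Beta(10, 6)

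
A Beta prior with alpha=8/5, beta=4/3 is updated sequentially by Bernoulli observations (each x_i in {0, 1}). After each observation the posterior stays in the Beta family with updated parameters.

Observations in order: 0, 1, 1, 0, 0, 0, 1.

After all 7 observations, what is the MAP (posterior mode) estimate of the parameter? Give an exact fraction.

obs 1: x=0 → posterior Beta(8/5, 7/3)
obs 2: x=1 → posterior Beta(13/5, 7/3)
obs 3: x=1 → posterior Beta(18/5, 7/3)
obs 4: x=0 → posterior Beta(18/5, 10/3)
obs 5: x=0 → posterior Beta(18/5, 13/3)
obs 6: x=0 → posterior Beta(18/5, 16/3)
obs 7: x=1 → posterior Beta(23/5, 16/3)

54/119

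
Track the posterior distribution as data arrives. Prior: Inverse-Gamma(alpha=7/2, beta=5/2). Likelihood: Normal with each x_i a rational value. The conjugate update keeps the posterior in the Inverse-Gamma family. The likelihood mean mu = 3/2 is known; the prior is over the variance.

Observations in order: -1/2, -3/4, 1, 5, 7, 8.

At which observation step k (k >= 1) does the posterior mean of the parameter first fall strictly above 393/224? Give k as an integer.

k = 2

obs 1: x=-1/2 → posterior Inverse-Gamma(4, 9/2)
obs 2: x=-3/4 → posterior Inverse-Gamma(9/2, 225/32)
obs 3: x=1 → posterior Inverse-Gamma(5, 229/32)
obs 4: x=5 → posterior Inverse-Gamma(11/2, 425/32)
obs 5: x=7 → posterior Inverse-Gamma(6, 909/32)
obs 6: x=8 → posterior Inverse-Gamma(13/2, 1585/32)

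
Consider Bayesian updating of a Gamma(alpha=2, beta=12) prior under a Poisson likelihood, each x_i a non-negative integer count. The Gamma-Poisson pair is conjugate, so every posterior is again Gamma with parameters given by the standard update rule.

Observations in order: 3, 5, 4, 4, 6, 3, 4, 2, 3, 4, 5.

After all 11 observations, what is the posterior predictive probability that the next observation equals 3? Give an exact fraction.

obs 1: x=3 → posterior Gamma(5, 13)
obs 2: x=5 → posterior Gamma(10, 14)
obs 3: x=4 → posterior Gamma(14, 15)
obs 4: x=4 → posterior Gamma(18, 16)
obs 5: x=6 → posterior Gamma(24, 17)
obs 6: x=3 → posterior Gamma(27, 18)
obs 7: x=4 → posterior Gamma(31, 19)
obs 8: x=2 → posterior Gamma(33, 20)
obs 9: x=3 → posterior Gamma(36, 21)
obs 10: x=4 → posterior Gamma(40, 22)
obs 11: x=5 → posterior Gamma(45, 23)

102458576814778076087083063430263415319390959746123293723761449915/592950374150143629936045197877058029981741966425327706982833979392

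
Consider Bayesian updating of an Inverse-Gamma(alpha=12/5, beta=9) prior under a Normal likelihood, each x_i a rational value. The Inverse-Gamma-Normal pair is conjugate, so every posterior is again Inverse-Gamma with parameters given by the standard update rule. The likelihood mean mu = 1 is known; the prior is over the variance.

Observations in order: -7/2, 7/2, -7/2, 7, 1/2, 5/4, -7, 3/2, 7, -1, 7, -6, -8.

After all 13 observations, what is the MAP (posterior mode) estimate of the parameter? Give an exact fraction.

29705/1584

obs 1: x=-7/2 → posterior Inverse-Gamma(29/10, 153/8)
obs 2: x=7/2 → posterior Inverse-Gamma(17/5, 89/4)
obs 3: x=-7/2 → posterior Inverse-Gamma(39/10, 259/8)
obs 4: x=7 → posterior Inverse-Gamma(22/5, 403/8)
obs 5: x=1/2 → posterior Inverse-Gamma(49/10, 101/2)
obs 6: x=5/4 → posterior Inverse-Gamma(27/5, 1617/32)
obs 7: x=-7 → posterior Inverse-Gamma(59/10, 2641/32)
obs 8: x=3/2 → posterior Inverse-Gamma(32/5, 2645/32)
obs 9: x=7 → posterior Inverse-Gamma(69/10, 3221/32)
obs 10: x=-1 → posterior Inverse-Gamma(37/5, 3285/32)
obs 11: x=7 → posterior Inverse-Gamma(79/10, 3861/32)
obs 12: x=-6 → posterior Inverse-Gamma(42/5, 4645/32)
obs 13: x=-8 → posterior Inverse-Gamma(89/10, 5941/32)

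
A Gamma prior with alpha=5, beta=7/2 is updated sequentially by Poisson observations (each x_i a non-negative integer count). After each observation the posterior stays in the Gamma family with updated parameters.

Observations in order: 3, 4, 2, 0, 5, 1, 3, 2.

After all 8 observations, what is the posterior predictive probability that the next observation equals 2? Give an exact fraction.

obs 1: x=3 → posterior Gamma(8, 9/2)
obs 2: x=4 → posterior Gamma(12, 11/2)
obs 3: x=2 → posterior Gamma(14, 13/2)
obs 4: x=0 → posterior Gamma(14, 15/2)
obs 5: x=5 → posterior Gamma(19, 17/2)
obs 6: x=1 → posterior Gamma(20, 19/2)
obs 7: x=3 → posterior Gamma(23, 21/2)
obs 8: x=2 → posterior Gamma(25, 23/2)

574379913739816364241038245303877036/2220446049250313080847263336181640625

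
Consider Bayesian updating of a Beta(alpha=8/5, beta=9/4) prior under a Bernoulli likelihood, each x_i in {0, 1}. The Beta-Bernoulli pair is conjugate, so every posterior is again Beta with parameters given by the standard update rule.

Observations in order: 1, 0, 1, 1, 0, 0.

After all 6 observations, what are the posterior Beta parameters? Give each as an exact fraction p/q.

obs 1: x=1 → posterior Beta(13/5, 9/4)
obs 2: x=0 → posterior Beta(13/5, 13/4)
obs 3: x=1 → posterior Beta(18/5, 13/4)
obs 4: x=1 → posterior Beta(23/5, 13/4)
obs 5: x=0 → posterior Beta(23/5, 17/4)
obs 6: x=0 → posterior Beta(23/5, 21/4)

alpha=23/5, beta=21/4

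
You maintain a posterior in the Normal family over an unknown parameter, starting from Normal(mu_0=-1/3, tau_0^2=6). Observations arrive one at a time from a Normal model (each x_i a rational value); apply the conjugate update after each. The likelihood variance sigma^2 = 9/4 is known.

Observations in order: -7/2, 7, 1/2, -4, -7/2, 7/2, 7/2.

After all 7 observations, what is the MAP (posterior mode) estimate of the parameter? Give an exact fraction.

obs 1: x=-7/2 → posterior Normal(-29/11, 18/11)
obs 2: x=7 → posterior Normal(27/19, 18/19)
obs 3: x=1/2 → posterior Normal(31/27, 2/3)
obs 4: x=-4 → posterior Normal(-1/35, 18/35)
obs 5: x=-7/2 → posterior Normal(-29/43, 18/43)
obs 6: x=7/2 → posterior Normal(-1/51, 6/17)
obs 7: x=7/2 → posterior Normal(27/59, 18/59)

27/59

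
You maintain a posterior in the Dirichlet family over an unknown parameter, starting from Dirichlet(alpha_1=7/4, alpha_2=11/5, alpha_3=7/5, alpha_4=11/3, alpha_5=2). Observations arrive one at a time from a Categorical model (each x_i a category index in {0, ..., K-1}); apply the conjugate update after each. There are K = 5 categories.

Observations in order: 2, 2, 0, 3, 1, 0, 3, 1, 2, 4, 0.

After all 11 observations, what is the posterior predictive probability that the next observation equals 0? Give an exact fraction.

obs 1: x=2 → posterior Dirichlet(7/4, 11/5, 12/5, 11/3, 2)
obs 2: x=2 → posterior Dirichlet(7/4, 11/5, 17/5, 11/3, 2)
obs 3: x=0 → posterior Dirichlet(11/4, 11/5, 17/5, 11/3, 2)
obs 4: x=3 → posterior Dirichlet(11/4, 11/5, 17/5, 14/3, 2)
obs 5: x=1 → posterior Dirichlet(11/4, 16/5, 17/5, 14/3, 2)
obs 6: x=0 → posterior Dirichlet(15/4, 16/5, 17/5, 14/3, 2)
obs 7: x=3 → posterior Dirichlet(15/4, 16/5, 17/5, 17/3, 2)
obs 8: x=1 → posterior Dirichlet(15/4, 21/5, 17/5, 17/3, 2)
obs 9: x=2 → posterior Dirichlet(15/4, 21/5, 22/5, 17/3, 2)
obs 10: x=4 → posterior Dirichlet(15/4, 21/5, 22/5, 17/3, 3)
obs 11: x=0 → posterior Dirichlet(19/4, 21/5, 22/5, 17/3, 3)

285/1321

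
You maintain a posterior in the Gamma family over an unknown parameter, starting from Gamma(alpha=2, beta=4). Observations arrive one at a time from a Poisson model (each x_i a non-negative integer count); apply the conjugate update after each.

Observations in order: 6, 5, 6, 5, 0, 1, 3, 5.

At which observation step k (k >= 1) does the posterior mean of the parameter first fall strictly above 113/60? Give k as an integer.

k = 2

obs 1: x=6 → posterior Gamma(8, 5)
obs 2: x=5 → posterior Gamma(13, 6)
obs 3: x=6 → posterior Gamma(19, 7)
obs 4: x=5 → posterior Gamma(24, 8)
obs 5: x=0 → posterior Gamma(24, 9)
obs 6: x=1 → posterior Gamma(25, 10)
obs 7: x=3 → posterior Gamma(28, 11)
obs 8: x=5 → posterior Gamma(33, 12)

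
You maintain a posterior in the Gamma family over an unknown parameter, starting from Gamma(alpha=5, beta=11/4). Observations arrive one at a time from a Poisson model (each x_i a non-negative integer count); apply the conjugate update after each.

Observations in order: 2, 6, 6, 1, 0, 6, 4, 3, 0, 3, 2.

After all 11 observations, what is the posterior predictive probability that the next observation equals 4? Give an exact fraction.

obs 1: x=2 → posterior Gamma(7, 15/4)
obs 2: x=6 → posterior Gamma(13, 19/4)
obs 3: x=6 → posterior Gamma(19, 23/4)
obs 4: x=1 → posterior Gamma(20, 27/4)
obs 5: x=0 → posterior Gamma(20, 31/4)
obs 6: x=6 → posterior Gamma(26, 35/4)
obs 7: x=4 → posterior Gamma(30, 39/4)
obs 8: x=3 → posterior Gamma(33, 43/4)
obs 9: x=0 → posterior Gamma(33, 47/4)
obs 10: x=3 → posterior Gamma(36, 51/4)
obs 11: x=2 → posterior Gamma(38, 55/4)

35277920408660674016510275628617934940949535928666591644287109375000000000/237566111385928825180581197186581724740035515556906717126291161106235417081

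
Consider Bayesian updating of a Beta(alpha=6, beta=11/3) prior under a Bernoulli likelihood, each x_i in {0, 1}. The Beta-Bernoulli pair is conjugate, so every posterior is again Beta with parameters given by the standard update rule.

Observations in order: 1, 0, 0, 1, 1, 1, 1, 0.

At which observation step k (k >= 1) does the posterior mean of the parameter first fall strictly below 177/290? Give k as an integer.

obs 1: x=1 → posterior Beta(7, 11/3)
obs 2: x=0 → posterior Beta(7, 14/3)
obs 3: x=0 → posterior Beta(7, 17/3)
obs 4: x=1 → posterior Beta(8, 17/3)
obs 5: x=1 → posterior Beta(9, 17/3)
obs 6: x=1 → posterior Beta(10, 17/3)
obs 7: x=1 → posterior Beta(11, 17/3)
obs 8: x=0 → posterior Beta(11, 20/3)

k = 2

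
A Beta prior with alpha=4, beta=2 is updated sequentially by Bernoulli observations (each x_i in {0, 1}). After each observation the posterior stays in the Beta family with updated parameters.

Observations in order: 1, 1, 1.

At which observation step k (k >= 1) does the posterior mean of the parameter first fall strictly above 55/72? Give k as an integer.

obs 1: x=1 → posterior Beta(5, 2)
obs 2: x=1 → posterior Beta(6, 2)
obs 3: x=1 → posterior Beta(7, 2)

k = 3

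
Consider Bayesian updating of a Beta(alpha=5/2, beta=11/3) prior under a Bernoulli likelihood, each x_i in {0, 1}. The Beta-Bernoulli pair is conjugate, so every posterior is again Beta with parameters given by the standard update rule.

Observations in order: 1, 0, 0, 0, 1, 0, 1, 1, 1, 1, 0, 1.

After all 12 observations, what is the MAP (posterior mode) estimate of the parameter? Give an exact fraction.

obs 1: x=1 → posterior Beta(7/2, 11/3)
obs 2: x=0 → posterior Beta(7/2, 14/3)
obs 3: x=0 → posterior Beta(7/2, 17/3)
obs 4: x=0 → posterior Beta(7/2, 20/3)
obs 5: x=1 → posterior Beta(9/2, 20/3)
obs 6: x=0 → posterior Beta(9/2, 23/3)
obs 7: x=1 → posterior Beta(11/2, 23/3)
obs 8: x=1 → posterior Beta(13/2, 23/3)
obs 9: x=1 → posterior Beta(15/2, 23/3)
obs 10: x=1 → posterior Beta(17/2, 23/3)
obs 11: x=0 → posterior Beta(17/2, 26/3)
obs 12: x=1 → posterior Beta(19/2, 26/3)

51/97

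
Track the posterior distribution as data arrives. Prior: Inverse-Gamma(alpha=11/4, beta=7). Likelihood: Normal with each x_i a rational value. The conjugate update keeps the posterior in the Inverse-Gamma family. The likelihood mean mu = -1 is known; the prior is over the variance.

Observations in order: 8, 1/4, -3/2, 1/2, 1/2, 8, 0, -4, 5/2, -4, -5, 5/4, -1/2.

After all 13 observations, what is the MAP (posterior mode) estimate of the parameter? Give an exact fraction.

1879/164

obs 1: x=8 → posterior Inverse-Gamma(13/4, 95/2)
obs 2: x=1/4 → posterior Inverse-Gamma(15/4, 1545/32)
obs 3: x=-3/2 → posterior Inverse-Gamma(17/4, 1549/32)
obs 4: x=1/2 → posterior Inverse-Gamma(19/4, 1585/32)
obs 5: x=1/2 → posterior Inverse-Gamma(21/4, 1621/32)
obs 6: x=8 → posterior Inverse-Gamma(23/4, 2917/32)
obs 7: x=0 → posterior Inverse-Gamma(25/4, 2933/32)
obs 8: x=-4 → posterior Inverse-Gamma(27/4, 3077/32)
obs 9: x=5/2 → posterior Inverse-Gamma(29/4, 3273/32)
obs 10: x=-4 → posterior Inverse-Gamma(31/4, 3417/32)
obs 11: x=-5 → posterior Inverse-Gamma(33/4, 3673/32)
obs 12: x=5/4 → posterior Inverse-Gamma(35/4, 1877/16)
obs 13: x=-1/2 → posterior Inverse-Gamma(37/4, 1879/16)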